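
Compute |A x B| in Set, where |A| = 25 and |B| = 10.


In Set, the product A x B is the Cartesian product.
By the universal property, |A x B| = |A| * |B|.
|A x B| = 25 * 10 = 250

250


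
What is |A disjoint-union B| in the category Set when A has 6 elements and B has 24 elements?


In Set, the coproduct A + B is the disjoint union.
|A + B| = |A| + |B| = 6 + 24 = 30

30


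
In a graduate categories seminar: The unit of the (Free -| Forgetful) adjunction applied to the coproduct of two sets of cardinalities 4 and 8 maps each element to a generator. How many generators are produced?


The unit eta_X: X -> U(F(X)) of the Free-Forgetful adjunction
maps each element of X to a generator of F(X). For X = S + T (disjoint
union in Set), |S + T| = |S| + |T|.
Total mappings = 4 + 8 = 12.

12


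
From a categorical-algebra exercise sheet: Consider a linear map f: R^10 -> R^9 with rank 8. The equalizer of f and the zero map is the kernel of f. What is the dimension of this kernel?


The equalizer of f and the zero map is ker(f).
By the rank-nullity theorem: dim(ker(f)) = dim(domain) - rank(f).
dim(ker(f)) = 10 - 8 = 2

2


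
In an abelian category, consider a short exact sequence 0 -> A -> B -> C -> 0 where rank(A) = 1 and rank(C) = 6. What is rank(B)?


For a short exact sequence 0 -> A -> B -> C -> 0,
rank is additive: rank(B) = rank(A) + rank(C).
rank(B) = 1 + 6 = 7

7


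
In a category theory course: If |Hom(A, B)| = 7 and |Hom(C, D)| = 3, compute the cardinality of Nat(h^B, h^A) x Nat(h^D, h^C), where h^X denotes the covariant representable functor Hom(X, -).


By the Yoneda lemma, Nat(h^B, h^A) is isomorphic to Hom(A, B),
so |Nat(h^B, h^A)| = |Hom(A, B)| and |Nat(h^D, h^C)| = |Hom(C, D)|.
|Hom(A, B)| = 7, |Hom(C, D)| = 3.
|Nat(h^B, h^A) x Nat(h^D, h^C)| = 7 * 3 = 21

21


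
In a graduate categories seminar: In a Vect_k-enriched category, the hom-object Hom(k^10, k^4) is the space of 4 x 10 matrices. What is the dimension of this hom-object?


In Vect-enriched categories, Hom(k^n, k^m) is the space of m x n matrices.
dim(Hom(k^10, k^4)) = 4 * 10 = 40

40


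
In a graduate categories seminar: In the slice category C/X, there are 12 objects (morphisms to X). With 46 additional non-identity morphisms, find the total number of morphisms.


In the slice category C/X, objects are morphisms to X.
Identity morphisms: 12 (one per object of C/X).
Non-identity morphisms: 46.
Total = 12 + 46 = 58

58


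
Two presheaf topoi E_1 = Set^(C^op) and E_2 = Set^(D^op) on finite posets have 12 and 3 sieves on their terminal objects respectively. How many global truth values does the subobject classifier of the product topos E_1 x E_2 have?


In a product of presheaf topoi E_1 x E_2, the subobject classifier
is Omega = Omega_1 x Omega_2 (componentwise), so
|Omega(top)| = |Omega_1(top_1)| * |Omega_2(top_2)|.
= 12 * 3 = 36.

36


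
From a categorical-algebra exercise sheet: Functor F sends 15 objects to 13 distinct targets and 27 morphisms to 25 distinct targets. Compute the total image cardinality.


The image of F consists of distinct objects and distinct morphisms.
|Im(F)| on objects = 13
|Im(F)| on morphisms = 25
Total image cardinality = 13 + 25 = 38

38


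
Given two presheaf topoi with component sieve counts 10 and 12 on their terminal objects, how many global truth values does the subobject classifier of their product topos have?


In a product of presheaf topoi E_1 x E_2, the subobject classifier
is Omega = Omega_1 x Omega_2 (componentwise), so
|Omega(top)| = |Omega_1(top_1)| * |Omega_2(top_2)|.
= 10 * 12 = 120.

120


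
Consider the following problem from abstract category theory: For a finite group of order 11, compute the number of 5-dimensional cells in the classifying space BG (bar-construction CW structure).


In the bar-construction CW model of BG, the n-cells are indexed by
n-tuples [g_1|...|g_n] of non-identity elements of G (degenerate
simplices with some g_i = e do not contribute cells), so there are
(|G| - 1)^n n-cells.
For dim = 5 with |G| = 11:
cells = (11 - 1)^5 = 10^5 = 100000

100000


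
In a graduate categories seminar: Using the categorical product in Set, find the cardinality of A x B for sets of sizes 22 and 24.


In Set, the product A x B is the Cartesian product.
By the universal property, |A x B| = |A| * |B|.
|A x B| = 22 * 24 = 528

528


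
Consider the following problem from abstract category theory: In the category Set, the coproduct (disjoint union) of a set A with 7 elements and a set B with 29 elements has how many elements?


In Set, the coproduct A + B is the disjoint union.
|A + B| = |A| + |B| = 7 + 29 = 36

36


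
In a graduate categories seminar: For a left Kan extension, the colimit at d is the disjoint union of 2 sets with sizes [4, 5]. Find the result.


Pointwise, the left Kan extension (Lan_F H)(d) is the colimit, indexed
by the comma category (F downarrow d), of H composed with the
projection (F downarrow d) -> C. Here that colimit is given
as a coproduct (disjoint union) of sets, so its cardinality is the
sum of the sizes of the summands.
Coproduct of sets with sizes: 4 + 5
= 9

9


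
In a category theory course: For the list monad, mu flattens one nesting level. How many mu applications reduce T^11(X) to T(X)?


Each application of mu: T^2 -> T removes one layer of nesting.
Starting at depth 11 (i.e., T^11(X)), we need to reach T(X).
Number of mu applications = 11 - 1 = 10

10


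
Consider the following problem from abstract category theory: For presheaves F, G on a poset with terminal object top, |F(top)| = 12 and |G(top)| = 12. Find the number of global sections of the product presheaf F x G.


Global sections of a presheaf on a poset with terminal top satisfy
Gamma(H) ~ H(top). Presheaves admit pointwise products, so
(F x G)(top) = F(top) x G(top) (Cartesian product).
|Gamma(F x G)| = |F(top)| * |G(top)| = 12 * 12 = 144.

144


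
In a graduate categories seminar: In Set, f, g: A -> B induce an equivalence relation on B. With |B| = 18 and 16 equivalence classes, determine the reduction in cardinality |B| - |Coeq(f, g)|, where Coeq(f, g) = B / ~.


The coequalizer Coeq(f, g) = B / ~ has one element per equivalence class.
|B| = 18, |Coeq(f, g)| = 16.
|B| - |Coeq(f, g)| = 18 - 16 = 2.

2


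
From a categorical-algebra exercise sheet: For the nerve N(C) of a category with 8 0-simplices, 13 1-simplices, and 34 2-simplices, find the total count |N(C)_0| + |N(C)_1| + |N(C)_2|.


The 2-skeleton of the nerve N(C) consists of simplices in dimensions 0, 1, 2:
  |N(C)_0| = 8 (objects)
  |N(C)_1| = 13 (morphisms)
  |N(C)_2| = 34 (composable pairs)
Total = 8 + 13 + 34 = 55

55


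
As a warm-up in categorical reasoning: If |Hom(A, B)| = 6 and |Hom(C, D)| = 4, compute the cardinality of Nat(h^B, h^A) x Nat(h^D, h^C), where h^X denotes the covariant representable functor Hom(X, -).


By the Yoneda lemma, Nat(h^B, h^A) is isomorphic to Hom(A, B),
so |Nat(h^B, h^A)| = |Hom(A, B)| and |Nat(h^D, h^C)| = |Hom(C, D)|.
|Hom(A, B)| = 6, |Hom(C, D)| = 4.
|Nat(h^B, h^A) x Nat(h^D, h^C)| = 6 * 4 = 24

24


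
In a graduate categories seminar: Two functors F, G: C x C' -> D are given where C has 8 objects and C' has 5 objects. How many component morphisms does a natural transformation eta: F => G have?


A natural transformation eta: F => G assigns one component morphism per
object of the domain category.
The domain is the product category C x C', so
|Ob(C x C')| = |Ob(C)| * |Ob(C')| = 8 * 5 = 40.
Therefore eta has 40 component morphisms.

40


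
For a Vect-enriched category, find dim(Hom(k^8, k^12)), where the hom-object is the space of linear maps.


In Vect-enriched categories, Hom(k^n, k^m) is the space of m x n matrices.
dim(Hom(k^8, k^12)) = 12 * 8 = 96

96


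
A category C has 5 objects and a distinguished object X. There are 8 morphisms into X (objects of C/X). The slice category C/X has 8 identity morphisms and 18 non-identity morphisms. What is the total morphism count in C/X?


In the slice category C/X, objects are morphisms to X.
Identity morphisms: 8 (one per object of C/X).
Non-identity morphisms: 18.
Total = 8 + 18 = 26

26


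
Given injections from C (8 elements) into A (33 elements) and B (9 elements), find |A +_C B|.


The pushout A +_C B identifies the images of C in A and B.
|A +_C B| = |A| + |B| - |C| (for injections).
= 33 + 9 - 8 = 34

34


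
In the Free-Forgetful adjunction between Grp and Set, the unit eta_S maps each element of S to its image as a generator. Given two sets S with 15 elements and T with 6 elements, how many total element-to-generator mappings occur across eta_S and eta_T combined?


The unit eta_X: X -> U(F(X)) of the Free-Forgetful adjunction
maps each element of X to a generator of F(X). For X = S + T (disjoint
union in Set), |S + T| = |S| + |T|.
Total mappings = 15 + 6 = 21.

21


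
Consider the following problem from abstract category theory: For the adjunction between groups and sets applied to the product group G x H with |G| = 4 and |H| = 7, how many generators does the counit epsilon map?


The counit epsilon_K: F(U(K)) -> K of the Free-Forgetful adjunction
maps |K| generators of F(U(K)) into K. For K = G x H (the product group),
|G x H| = |G| * |H|.
Total generators mapped = 4 * 7 = 28.

28


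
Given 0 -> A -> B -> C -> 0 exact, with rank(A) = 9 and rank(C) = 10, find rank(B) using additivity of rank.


For a short exact sequence 0 -> A -> B -> C -> 0,
rank is additive: rank(B) = rank(A) + rank(C).
rank(B) = 9 + 10 = 19

19


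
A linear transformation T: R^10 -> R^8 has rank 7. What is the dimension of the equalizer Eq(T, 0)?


The equalizer of f and the zero map is ker(f).
By the rank-nullity theorem: dim(ker(f)) = dim(domain) - rank(f).
dim(ker(f)) = 10 - 7 = 3

3


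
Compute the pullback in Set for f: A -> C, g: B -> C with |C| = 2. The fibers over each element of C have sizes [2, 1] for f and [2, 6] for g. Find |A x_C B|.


The pullback A x_C B consists of pairs (a, b) with f(a) = g(b).
For each element c in C, the fiber product has |f^-1(c)| * |g^-1(c)| elements.
Summing over C: 2 * 2 + 1 * 6
= 4 + 6 = 10

10


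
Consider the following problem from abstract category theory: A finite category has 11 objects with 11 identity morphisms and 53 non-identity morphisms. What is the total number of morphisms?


Each object has an identity morphism, giving 11 identities.
Adding the 53 non-identity morphisms:
Total = 11 + 53 = 64

64


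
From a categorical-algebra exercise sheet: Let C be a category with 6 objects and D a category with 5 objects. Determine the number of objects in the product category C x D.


The product category C x D has objects that are pairs (c, d).
Number of pairs = |Ob(C)| * |Ob(D)| = 6 * 5 = 30

30


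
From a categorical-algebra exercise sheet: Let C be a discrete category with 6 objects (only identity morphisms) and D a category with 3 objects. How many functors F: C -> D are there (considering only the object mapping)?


A functor from a discrete category C to D is determined by
where each object maps. Each of the 6 objects of C can map
to any of the 3 objects of D independently.
Number of functors = 3^6 = 729

729


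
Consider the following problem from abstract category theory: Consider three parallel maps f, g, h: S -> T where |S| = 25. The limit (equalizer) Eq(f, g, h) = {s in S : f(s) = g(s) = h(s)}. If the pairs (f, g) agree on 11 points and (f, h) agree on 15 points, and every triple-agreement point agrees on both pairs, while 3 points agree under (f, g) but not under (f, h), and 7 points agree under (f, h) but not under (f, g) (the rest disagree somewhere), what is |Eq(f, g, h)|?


Eq(f, g, h) is the triple-agreement set: points in S where all three
maps take the same value. Using inclusion-exclusion on the pairwise data:
Pair (f, g) agrees on 11 points; pair (f, h) on 15 points.
Points agreeing under (f, g) but not (f, h) = 3; under (f, h) but not (f, g) = 7.
Triple-agreement = agreement-in-(f, g) minus points that agree under (f, g) but not (f, h):
|Eq(f, g, h)| = 11 - 3 = 8
(cross-check via (f, h): 15 - 7 = 8.)

8


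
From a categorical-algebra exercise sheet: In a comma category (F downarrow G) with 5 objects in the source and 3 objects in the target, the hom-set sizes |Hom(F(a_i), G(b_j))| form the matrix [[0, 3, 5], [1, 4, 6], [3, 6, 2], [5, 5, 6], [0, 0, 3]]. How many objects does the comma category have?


Objects of (F downarrow G) are triples (a, b, h: F(a)->G(b)).
The count equals the sum of all entries in the hom-matrix.
sum(row 0) = 8
sum(row 1) = 11
sum(row 2) = 11
sum(row 3) = 16
sum(row 4) = 3
Grand total = 49

49


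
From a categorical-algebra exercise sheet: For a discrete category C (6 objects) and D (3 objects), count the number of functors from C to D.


A functor from a discrete category C to D is determined by
where each object maps. Each of the 6 objects of C can map
to any of the 3 objects of D independently.
Number of functors = 3^6 = 729

729


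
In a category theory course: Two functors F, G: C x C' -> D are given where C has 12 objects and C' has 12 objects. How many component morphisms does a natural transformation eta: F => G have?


A natural transformation eta: F => G assigns one component morphism per
object of the domain category.
The domain is the product category C x C', so
|Ob(C x C')| = |Ob(C)| * |Ob(C')| = 12 * 12 = 144.
Therefore eta has 144 component morphisms.

144


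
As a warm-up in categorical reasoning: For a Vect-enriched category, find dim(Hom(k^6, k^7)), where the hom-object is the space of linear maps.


In Vect-enriched categories, Hom(k^n, k^m) is the space of m x n matrices.
dim(Hom(k^6, k^7)) = 7 * 6 = 42

42


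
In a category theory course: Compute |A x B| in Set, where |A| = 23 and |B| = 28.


In Set, the product A x B is the Cartesian product.
By the universal property, |A x B| = |A| * |B|.
|A x B| = 23 * 28 = 644

644


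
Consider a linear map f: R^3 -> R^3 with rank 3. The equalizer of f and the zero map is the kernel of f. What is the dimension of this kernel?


The equalizer of f and the zero map is ker(f).
By the rank-nullity theorem: dim(ker(f)) = dim(domain) - rank(f).
dim(ker(f)) = 3 - 3 = 0

0


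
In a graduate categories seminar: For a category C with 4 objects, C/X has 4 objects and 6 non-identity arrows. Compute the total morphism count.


In the slice category C/X, objects are morphisms to X.
Identity morphisms: 4 (one per object of C/X).
Non-identity morphisms: 6.
Total = 4 + 6 = 10

10


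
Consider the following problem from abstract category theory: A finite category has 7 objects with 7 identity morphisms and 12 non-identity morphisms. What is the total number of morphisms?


Each object has an identity morphism, giving 7 identities.
Adding the 12 non-identity morphisms:
Total = 7 + 12 = 19

19


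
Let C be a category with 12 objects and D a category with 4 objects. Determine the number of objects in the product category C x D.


The product category C x D has objects that are pairs (c, d).
Number of pairs = |Ob(C)| * |Ob(D)| = 12 * 4 = 48

48


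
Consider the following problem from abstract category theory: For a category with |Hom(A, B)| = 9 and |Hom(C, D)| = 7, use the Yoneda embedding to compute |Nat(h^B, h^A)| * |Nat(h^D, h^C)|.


By the Yoneda lemma, Nat(h^B, h^A) is isomorphic to Hom(A, B),
so |Nat(h^B, h^A)| = |Hom(A, B)| and |Nat(h^D, h^C)| = |Hom(C, D)|.
|Hom(A, B)| = 9, |Hom(C, D)| = 7.
|Nat(h^B, h^A) x Nat(h^D, h^C)| = 9 * 7 = 63

63


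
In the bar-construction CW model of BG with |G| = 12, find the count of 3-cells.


In the bar-construction CW model of BG, the n-cells are indexed by
n-tuples [g_1|...|g_n] of non-identity elements of G (degenerate
simplices with some g_i = e do not contribute cells), so there are
(|G| - 1)^n n-cells.
For dim = 3 with |G| = 12:
cells = (12 - 1)^3 = 11^3 = 1331

1331


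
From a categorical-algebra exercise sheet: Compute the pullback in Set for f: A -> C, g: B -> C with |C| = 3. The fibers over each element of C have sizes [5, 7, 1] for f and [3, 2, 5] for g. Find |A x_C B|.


The pullback A x_C B consists of pairs (a, b) with f(a) = g(b).
For each element c in C, the fiber product has |f^-1(c)| * |g^-1(c)| elements.
Summing over C: 5 * 3 + 7 * 2 + 1 * 5
= 15 + 14 + 5 = 34

34


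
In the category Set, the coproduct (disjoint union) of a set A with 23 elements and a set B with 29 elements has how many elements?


In Set, the coproduct A + B is the disjoint union.
|A + B| = |A| + |B| = 23 + 29 = 52

52


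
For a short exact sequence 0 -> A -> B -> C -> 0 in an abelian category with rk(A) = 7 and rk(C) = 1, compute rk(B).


For a short exact sequence 0 -> A -> B -> C -> 0,
rank is additive: rank(B) = rank(A) + rank(C).
rank(B) = 7 + 1 = 8

8


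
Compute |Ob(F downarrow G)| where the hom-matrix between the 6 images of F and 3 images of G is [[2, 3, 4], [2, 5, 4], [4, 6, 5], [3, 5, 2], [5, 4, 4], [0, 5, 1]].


Objects of (F downarrow G) are triples (a, b, h: F(a)->G(b)).
The count equals the sum of all entries in the hom-matrix.
sum(row 0) = 9
sum(row 1) = 11
sum(row 2) = 15
sum(row 3) = 10
sum(row 4) = 13
sum(row 5) = 6
Grand total = 64

64


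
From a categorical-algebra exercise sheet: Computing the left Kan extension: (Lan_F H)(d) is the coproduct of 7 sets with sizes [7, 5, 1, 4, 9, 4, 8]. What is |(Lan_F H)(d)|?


Pointwise, the left Kan extension (Lan_F H)(d) is the colimit, indexed
by the comma category (F downarrow d), of H composed with the
projection (F downarrow d) -> C. Here that colimit is given
as a coproduct (disjoint union) of sets, so its cardinality is the
sum of the sizes of the summands.
Coproduct of sets with sizes: 7 + 5 + 1 + 4 + 9 + 4 + 8
= 38

38


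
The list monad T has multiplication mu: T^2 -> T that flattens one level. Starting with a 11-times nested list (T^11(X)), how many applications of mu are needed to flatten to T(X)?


Each application of mu: T^2 -> T removes one layer of nesting.
Starting at depth 11 (i.e., T^11(X)), we need to reach T(X).
Number of mu applications = 11 - 1 = 10

10


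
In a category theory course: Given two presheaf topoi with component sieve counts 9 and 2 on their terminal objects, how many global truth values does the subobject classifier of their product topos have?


In a product of presheaf topoi E_1 x E_2, the subobject classifier
is Omega = Omega_1 x Omega_2 (componentwise), so
|Omega(top)| = |Omega_1(top_1)| * |Omega_2(top_2)|.
= 9 * 2 = 18.

18


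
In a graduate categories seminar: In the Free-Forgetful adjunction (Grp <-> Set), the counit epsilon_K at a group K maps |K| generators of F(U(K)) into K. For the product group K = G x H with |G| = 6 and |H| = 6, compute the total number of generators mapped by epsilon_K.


The counit epsilon_K: F(U(K)) -> K of the Free-Forgetful adjunction
maps |K| generators of F(U(K)) into K. For K = G x H (the product group),
|G x H| = |G| * |H|.
Total generators mapped = 6 * 6 = 36.

36


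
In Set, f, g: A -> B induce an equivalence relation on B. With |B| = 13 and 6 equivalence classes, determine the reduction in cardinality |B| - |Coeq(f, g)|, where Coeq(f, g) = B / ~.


The coequalizer Coeq(f, g) = B / ~ has one element per equivalence class.
|B| = 13, |Coeq(f, g)| = 6.
|B| - |Coeq(f, g)| = 13 - 6 = 7.

7


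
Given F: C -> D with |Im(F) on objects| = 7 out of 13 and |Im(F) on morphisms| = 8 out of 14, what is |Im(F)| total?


The image of F consists of distinct objects and distinct morphisms.
|Im(F)| on objects = 7
|Im(F)| on morphisms = 8
Total image cardinality = 7 + 8 = 15

15


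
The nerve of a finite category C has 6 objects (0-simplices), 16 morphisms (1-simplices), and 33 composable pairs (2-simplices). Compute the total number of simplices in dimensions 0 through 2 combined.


The 2-skeleton of the nerve N(C) consists of simplices in dimensions 0, 1, 2:
  |N(C)_0| = 6 (objects)
  |N(C)_1| = 16 (morphisms)
  |N(C)_2| = 33 (composable pairs)
Total = 6 + 16 + 33 = 55

55


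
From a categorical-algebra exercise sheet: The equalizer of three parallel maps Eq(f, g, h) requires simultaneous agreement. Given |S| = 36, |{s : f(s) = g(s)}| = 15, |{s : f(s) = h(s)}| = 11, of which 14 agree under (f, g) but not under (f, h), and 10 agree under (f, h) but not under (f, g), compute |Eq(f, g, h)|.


Eq(f, g, h) is the triple-agreement set: points in S where all three
maps take the same value. Using inclusion-exclusion on the pairwise data:
Pair (f, g) agrees on 15 points; pair (f, h) on 11 points.
Points agreeing under (f, g) but not (f, h) = 14; under (f, h) but not (f, g) = 10.
Triple-agreement = agreement-in-(f, g) minus points that agree under (f, g) but not (f, h):
|Eq(f, g, h)| = 15 - 14 = 1
(cross-check via (f, h): 11 - 10 = 1.)

1


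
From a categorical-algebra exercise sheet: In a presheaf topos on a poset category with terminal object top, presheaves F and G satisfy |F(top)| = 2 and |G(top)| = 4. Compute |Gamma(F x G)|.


Global sections of a presheaf on a poset with terminal top satisfy
Gamma(H) ~ H(top). Presheaves admit pointwise products, so
(F x G)(top) = F(top) x G(top) (Cartesian product).
|Gamma(F x G)| = |F(top)| * |G(top)| = 2 * 4 = 8.

8


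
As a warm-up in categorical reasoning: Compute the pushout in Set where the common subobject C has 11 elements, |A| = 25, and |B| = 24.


The pushout A +_C B identifies the images of C in A and B.
|A +_C B| = |A| + |B| - |C| (for injections).
= 25 + 24 - 11 = 38

38


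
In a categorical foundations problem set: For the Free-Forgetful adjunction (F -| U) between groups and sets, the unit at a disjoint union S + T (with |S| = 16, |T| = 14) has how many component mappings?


The unit eta_X: X -> U(F(X)) of the Free-Forgetful adjunction
maps each element of X to a generator of F(X). For X = S + T (disjoint
union in Set), |S + T| = |S| + |T|.
Total mappings = 16 + 14 = 30.

30


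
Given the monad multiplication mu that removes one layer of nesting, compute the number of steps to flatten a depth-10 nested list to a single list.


Each application of mu: T^2 -> T removes one layer of nesting.
Starting at depth 10 (i.e., T^10(X)), we need to reach T(X).
Number of mu applications = 10 - 1 = 9

9


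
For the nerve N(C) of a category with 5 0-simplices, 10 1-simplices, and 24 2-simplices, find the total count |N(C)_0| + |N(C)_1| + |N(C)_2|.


The 2-skeleton of the nerve N(C) consists of simplices in dimensions 0, 1, 2:
  |N(C)_0| = 5 (objects)
  |N(C)_1| = 10 (morphisms)
  |N(C)_2| = 24 (composable pairs)
Total = 5 + 10 + 24 = 39

39


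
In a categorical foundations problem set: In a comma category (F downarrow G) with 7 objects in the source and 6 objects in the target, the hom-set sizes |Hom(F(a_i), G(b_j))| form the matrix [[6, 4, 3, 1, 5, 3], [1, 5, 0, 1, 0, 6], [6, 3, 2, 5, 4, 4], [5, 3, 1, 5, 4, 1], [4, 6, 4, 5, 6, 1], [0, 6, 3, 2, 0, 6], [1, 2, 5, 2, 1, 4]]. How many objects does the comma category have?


Objects of (F downarrow G) are triples (a, b, h: F(a)->G(b)).
The count equals the sum of all entries in the hom-matrix.
sum(row 0) = 22
sum(row 1) = 13
sum(row 2) = 24
sum(row 3) = 19
sum(row 4) = 26
sum(row 5) = 17
sum(row 6) = 15
Grand total = 136

136


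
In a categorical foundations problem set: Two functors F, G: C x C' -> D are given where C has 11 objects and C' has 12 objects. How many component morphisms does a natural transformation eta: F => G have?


A natural transformation eta: F => G assigns one component morphism per
object of the domain category.
The domain is the product category C x C', so
|Ob(C x C')| = |Ob(C)| * |Ob(C')| = 11 * 12 = 132.
Therefore eta has 132 component morphisms.

132


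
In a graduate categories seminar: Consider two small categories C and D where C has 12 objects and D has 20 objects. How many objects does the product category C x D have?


The product category C x D has objects that are pairs (c, d).
Number of pairs = |Ob(C)| * |Ob(D)| = 12 * 20 = 240

240


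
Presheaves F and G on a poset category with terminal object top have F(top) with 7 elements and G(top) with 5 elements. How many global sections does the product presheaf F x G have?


Global sections of a presheaf on a poset with terminal top satisfy
Gamma(H) ~ H(top). Presheaves admit pointwise products, so
(F x G)(top) = F(top) x G(top) (Cartesian product).
|Gamma(F x G)| = |F(top)| * |G(top)| = 7 * 5 = 35.

35


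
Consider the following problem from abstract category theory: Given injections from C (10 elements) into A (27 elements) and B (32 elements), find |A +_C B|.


The pushout A +_C B identifies the images of C in A and B.
|A +_C B| = |A| + |B| - |C| (for injections).
= 27 + 32 - 10 = 49

49


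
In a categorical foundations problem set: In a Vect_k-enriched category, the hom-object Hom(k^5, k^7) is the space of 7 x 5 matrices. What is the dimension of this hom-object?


In Vect-enriched categories, Hom(k^n, k^m) is the space of m x n matrices.
dim(Hom(k^5, k^7)) = 7 * 5 = 35

35


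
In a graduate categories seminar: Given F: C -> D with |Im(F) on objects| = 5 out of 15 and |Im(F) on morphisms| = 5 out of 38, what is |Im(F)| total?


The image of F consists of distinct objects and distinct morphisms.
|Im(F)| on objects = 5
|Im(F)| on morphisms = 5
Total image cardinality = 5 + 5 = 10

10


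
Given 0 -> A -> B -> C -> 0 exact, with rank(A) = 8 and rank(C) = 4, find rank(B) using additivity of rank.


For a short exact sequence 0 -> A -> B -> C -> 0,
rank is additive: rank(B) = rank(A) + rank(C).
rank(B) = 8 + 4 = 12

12


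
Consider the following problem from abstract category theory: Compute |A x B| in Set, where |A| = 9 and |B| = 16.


In Set, the product A x B is the Cartesian product.
By the universal property, |A x B| = |A| * |B|.
|A x B| = 9 * 16 = 144

144


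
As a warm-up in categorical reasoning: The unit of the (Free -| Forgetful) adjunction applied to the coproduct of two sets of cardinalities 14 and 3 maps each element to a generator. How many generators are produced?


The unit eta_X: X -> U(F(X)) of the Free-Forgetful adjunction
maps each element of X to a generator of F(X). For X = S + T (disjoint
union in Set), |S + T| = |S| + |T|.
Total mappings = 14 + 3 = 17.

17


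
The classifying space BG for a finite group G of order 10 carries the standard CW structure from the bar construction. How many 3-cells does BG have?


In the bar-construction CW model of BG, the n-cells are indexed by
n-tuples [g_1|...|g_n] of non-identity elements of G (degenerate
simplices with some g_i = e do not contribute cells), so there are
(|G| - 1)^n n-cells.
For dim = 3 with |G| = 10:
cells = (10 - 1)^3 = 9^3 = 729

729


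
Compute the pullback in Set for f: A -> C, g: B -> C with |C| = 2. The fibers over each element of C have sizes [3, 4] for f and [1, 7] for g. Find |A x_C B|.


The pullback A x_C B consists of pairs (a, b) with f(a) = g(b).
For each element c in C, the fiber product has |f^-1(c)| * |g^-1(c)| elements.
Summing over C: 3 * 1 + 4 * 7
= 3 + 28 = 31

31


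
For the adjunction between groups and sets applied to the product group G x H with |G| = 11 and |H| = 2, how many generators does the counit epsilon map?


The counit epsilon_K: F(U(K)) -> K of the Free-Forgetful adjunction
maps |K| generators of F(U(K)) into K. For K = G x H (the product group),
|G x H| = |G| * |H|.
Total generators mapped = 11 * 2 = 22.

22


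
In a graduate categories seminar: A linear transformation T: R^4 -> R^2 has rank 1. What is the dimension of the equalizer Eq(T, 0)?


The equalizer of f and the zero map is ker(f).
By the rank-nullity theorem: dim(ker(f)) = dim(domain) - rank(f).
dim(ker(f)) = 4 - 1 = 3

3


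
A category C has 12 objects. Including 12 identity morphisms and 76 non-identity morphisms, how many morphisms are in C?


Each object has an identity morphism, giving 12 identities.
Adding the 76 non-identity morphisms:
Total = 12 + 76 = 88

88


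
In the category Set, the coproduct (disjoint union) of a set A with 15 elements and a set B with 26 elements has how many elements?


In Set, the coproduct A + B is the disjoint union.
|A + B| = |A| + |B| = 15 + 26 = 41

41


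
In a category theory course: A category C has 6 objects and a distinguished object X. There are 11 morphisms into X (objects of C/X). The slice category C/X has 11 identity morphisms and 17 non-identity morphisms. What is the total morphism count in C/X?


In the slice category C/X, objects are morphisms to X.
Identity morphisms: 11 (one per object of C/X).
Non-identity morphisms: 17.
Total = 11 + 17 = 28

28


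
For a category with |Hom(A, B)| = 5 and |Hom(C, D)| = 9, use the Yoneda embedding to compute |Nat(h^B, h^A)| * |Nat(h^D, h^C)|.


By the Yoneda lemma, Nat(h^B, h^A) is isomorphic to Hom(A, B),
so |Nat(h^B, h^A)| = |Hom(A, B)| and |Nat(h^D, h^C)| = |Hom(C, D)|.
|Hom(A, B)| = 5, |Hom(C, D)| = 9.
|Nat(h^B, h^A) x Nat(h^D, h^C)| = 5 * 9 = 45

45


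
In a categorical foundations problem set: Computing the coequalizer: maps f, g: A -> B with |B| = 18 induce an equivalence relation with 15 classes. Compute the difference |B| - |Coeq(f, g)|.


The coequalizer Coeq(f, g) = B / ~ has one element per equivalence class.
|B| = 18, |Coeq(f, g)| = 15.
|B| - |Coeq(f, g)| = 18 - 15 = 3.

3


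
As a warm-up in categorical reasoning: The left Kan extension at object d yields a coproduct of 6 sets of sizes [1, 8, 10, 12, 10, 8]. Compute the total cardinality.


Pointwise, the left Kan extension (Lan_F H)(d) is the colimit, indexed
by the comma category (F downarrow d), of H composed with the
projection (F downarrow d) -> C. Here that colimit is given
as a coproduct (disjoint union) of sets, so its cardinality is the
sum of the sizes of the summands.
Coproduct of sets with sizes: 1 + 8 + 10 + 12 + 10 + 8
= 49

49


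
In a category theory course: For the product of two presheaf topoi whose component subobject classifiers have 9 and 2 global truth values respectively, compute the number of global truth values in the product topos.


In a product of presheaf topoi E_1 x E_2, the subobject classifier
is Omega = Omega_1 x Omega_2 (componentwise), so
|Omega(top)| = |Omega_1(top_1)| * |Omega_2(top_2)|.
= 9 * 2 = 18.

18


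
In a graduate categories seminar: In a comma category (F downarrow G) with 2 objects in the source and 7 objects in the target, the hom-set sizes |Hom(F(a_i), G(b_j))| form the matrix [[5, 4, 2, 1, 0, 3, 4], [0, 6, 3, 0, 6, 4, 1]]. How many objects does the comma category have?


Objects of (F downarrow G) are triples (a, b, h: F(a)->G(b)).
The count equals the sum of all entries in the hom-matrix.
sum(row 0) = 19
sum(row 1) = 20
Grand total = 39

39


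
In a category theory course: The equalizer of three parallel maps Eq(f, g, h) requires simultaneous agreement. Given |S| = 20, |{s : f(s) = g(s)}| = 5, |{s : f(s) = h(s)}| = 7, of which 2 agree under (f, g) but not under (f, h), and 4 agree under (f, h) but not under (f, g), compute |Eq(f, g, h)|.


Eq(f, g, h) is the triple-agreement set: points in S where all three
maps take the same value. Using inclusion-exclusion on the pairwise data:
Pair (f, g) agrees on 5 points; pair (f, h) on 7 points.
Points agreeing under (f, g) but not (f, h) = 2; under (f, h) but not (f, g) = 4.
Triple-agreement = agreement-in-(f, g) minus points that agree under (f, g) but not (f, h):
|Eq(f, g, h)| = 5 - 2 = 3
(cross-check via (f, h): 7 - 4 = 3.)

3


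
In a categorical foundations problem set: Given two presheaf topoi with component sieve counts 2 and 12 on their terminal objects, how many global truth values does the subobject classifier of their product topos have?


In a product of presheaf topoi E_1 x E_2, the subobject classifier
is Omega = Omega_1 x Omega_2 (componentwise), so
|Omega(top)| = |Omega_1(top_1)| * |Omega_2(top_2)|.
= 2 * 12 = 24.

24


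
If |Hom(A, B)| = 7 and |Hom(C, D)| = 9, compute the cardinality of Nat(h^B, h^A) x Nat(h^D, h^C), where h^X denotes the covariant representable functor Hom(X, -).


By the Yoneda lemma, Nat(h^B, h^A) is isomorphic to Hom(A, B),
so |Nat(h^B, h^A)| = |Hom(A, B)| and |Nat(h^D, h^C)| = |Hom(C, D)|.
|Hom(A, B)| = 7, |Hom(C, D)| = 9.
|Nat(h^B, h^A) x Nat(h^D, h^C)| = 7 * 9 = 63

63


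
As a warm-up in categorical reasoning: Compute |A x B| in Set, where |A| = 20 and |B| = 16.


In Set, the product A x B is the Cartesian product.
By the universal property, |A x B| = |A| * |B|.
|A x B| = 20 * 16 = 320

320


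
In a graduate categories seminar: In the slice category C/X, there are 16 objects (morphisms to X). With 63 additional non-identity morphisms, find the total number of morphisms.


In the slice category C/X, objects are morphisms to X.
Identity morphisms: 16 (one per object of C/X).
Non-identity morphisms: 63.
Total = 16 + 63 = 79

79


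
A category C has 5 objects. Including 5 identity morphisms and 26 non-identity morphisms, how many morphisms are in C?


Each object has an identity morphism, giving 5 identities.
Adding the 26 non-identity morphisms:
Total = 5 + 26 = 31

31


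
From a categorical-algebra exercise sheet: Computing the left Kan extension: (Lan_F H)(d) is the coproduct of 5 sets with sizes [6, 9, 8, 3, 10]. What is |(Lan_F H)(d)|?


Pointwise, the left Kan extension (Lan_F H)(d) is the colimit, indexed
by the comma category (F downarrow d), of H composed with the
projection (F downarrow d) -> C. Here that colimit is given
as a coproduct (disjoint union) of sets, so its cardinality is the
sum of the sizes of the summands.
Coproduct of sets with sizes: 6 + 9 + 8 + 3 + 10
= 36

36


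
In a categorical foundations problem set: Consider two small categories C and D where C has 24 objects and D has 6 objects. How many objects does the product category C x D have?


The product category C x D has objects that are pairs (c, d).
Number of pairs = |Ob(C)| * |Ob(D)| = 24 * 6 = 144

144


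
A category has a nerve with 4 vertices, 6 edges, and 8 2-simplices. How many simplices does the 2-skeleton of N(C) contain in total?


The 2-skeleton of the nerve N(C) consists of simplices in dimensions 0, 1, 2:
  |N(C)_0| = 4 (objects)
  |N(C)_1| = 6 (morphisms)
  |N(C)_2| = 8 (composable pairs)
Total = 4 + 6 + 8 = 18

18


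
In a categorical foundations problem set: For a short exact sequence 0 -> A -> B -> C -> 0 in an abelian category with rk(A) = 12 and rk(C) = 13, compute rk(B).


For a short exact sequence 0 -> A -> B -> C -> 0,
rank is additive: rank(B) = rank(A) + rank(C).
rank(B) = 12 + 13 = 25

25


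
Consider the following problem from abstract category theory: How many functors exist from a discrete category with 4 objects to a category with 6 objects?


A functor from a discrete category C to D is determined by
where each object maps. Each of the 4 objects of C can map
to any of the 6 objects of D independently.
Number of functors = 6^4 = 1296

1296


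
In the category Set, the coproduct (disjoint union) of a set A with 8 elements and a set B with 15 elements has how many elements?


In Set, the coproduct A + B is the disjoint union.
|A + B| = |A| + |B| = 8 + 15 = 23

23


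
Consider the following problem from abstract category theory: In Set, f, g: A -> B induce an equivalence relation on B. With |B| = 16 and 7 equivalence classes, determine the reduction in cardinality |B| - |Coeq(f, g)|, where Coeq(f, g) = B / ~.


The coequalizer Coeq(f, g) = B / ~ has one element per equivalence class.
|B| = 16, |Coeq(f, g)| = 7.
|B| - |Coeq(f, g)| = 16 - 7 = 9.

9


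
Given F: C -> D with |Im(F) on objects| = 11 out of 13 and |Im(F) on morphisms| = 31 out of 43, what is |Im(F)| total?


The image of F consists of distinct objects and distinct morphisms.
|Im(F)| on objects = 11
|Im(F)| on morphisms = 31
Total image cardinality = 11 + 31 = 42

42


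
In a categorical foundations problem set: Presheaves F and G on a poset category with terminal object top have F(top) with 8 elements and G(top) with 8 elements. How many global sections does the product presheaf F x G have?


Global sections of a presheaf on a poset with terminal top satisfy
Gamma(H) ~ H(top). Presheaves admit pointwise products, so
(F x G)(top) = F(top) x G(top) (Cartesian product).
|Gamma(F x G)| = |F(top)| * |G(top)| = 8 * 8 = 64.

64


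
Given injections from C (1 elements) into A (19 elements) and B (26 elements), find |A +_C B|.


The pushout A +_C B identifies the images of C in A and B.
|A +_C B| = |A| + |B| - |C| (for injections).
= 19 + 26 - 1 = 44

44


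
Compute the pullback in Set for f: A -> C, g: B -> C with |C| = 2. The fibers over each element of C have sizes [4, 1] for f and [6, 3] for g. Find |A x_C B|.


The pullback A x_C B consists of pairs (a, b) with f(a) = g(b).
For each element c in C, the fiber product has |f^-1(c)| * |g^-1(c)| elements.
Summing over C: 4 * 6 + 1 * 3
= 24 + 3 = 27

27


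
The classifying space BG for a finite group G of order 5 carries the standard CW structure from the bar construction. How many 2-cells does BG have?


In the bar-construction CW model of BG, the n-cells are indexed by
n-tuples [g_1|...|g_n] of non-identity elements of G (degenerate
simplices with some g_i = e do not contribute cells), so there are
(|G| - 1)^n n-cells.
For dim = 2 with |G| = 5:
cells = (5 - 1)^2 = 4^2 = 16

16


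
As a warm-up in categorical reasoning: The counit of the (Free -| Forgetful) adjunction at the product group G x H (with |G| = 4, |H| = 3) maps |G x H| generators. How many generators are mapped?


The counit epsilon_K: F(U(K)) -> K of the Free-Forgetful adjunction
maps |K| generators of F(U(K)) into K. For K = G x H (the product group),
|G x H| = |G| * |H|.
Total generators mapped = 4 * 3 = 12.

12


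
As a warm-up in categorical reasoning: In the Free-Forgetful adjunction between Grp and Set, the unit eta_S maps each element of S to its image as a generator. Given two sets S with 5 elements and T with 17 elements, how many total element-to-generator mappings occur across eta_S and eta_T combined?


The unit eta_X: X -> U(F(X)) of the Free-Forgetful adjunction
maps each element of X to a generator of F(X). For X = S + T (disjoint
union in Set), |S + T| = |S| + |T|.
Total mappings = 5 + 17 = 22.

22


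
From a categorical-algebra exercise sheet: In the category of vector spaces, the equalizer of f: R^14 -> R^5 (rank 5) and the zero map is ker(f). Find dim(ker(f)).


The equalizer of f and the zero map is ker(f).
By the rank-nullity theorem: dim(ker(f)) = dim(domain) - rank(f).
dim(ker(f)) = 14 - 5 = 9

9


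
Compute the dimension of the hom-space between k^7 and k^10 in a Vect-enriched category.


In Vect-enriched categories, Hom(k^n, k^m) is the space of m x n matrices.
dim(Hom(k^7, k^10)) = 10 * 7 = 70

70


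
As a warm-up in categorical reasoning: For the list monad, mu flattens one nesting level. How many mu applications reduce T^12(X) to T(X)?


Each application of mu: T^2 -> T removes one layer of nesting.
Starting at depth 12 (i.e., T^12(X)), we need to reach T(X).
Number of mu applications = 12 - 1 = 11

11


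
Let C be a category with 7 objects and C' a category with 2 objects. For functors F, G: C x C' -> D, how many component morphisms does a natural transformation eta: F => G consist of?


A natural transformation eta: F => G assigns one component morphism per
object of the domain category.
The domain is the product category C x C', so
|Ob(C x C')| = |Ob(C)| * |Ob(C')| = 7 * 2 = 14.
Therefore eta has 14 component morphisms.

14


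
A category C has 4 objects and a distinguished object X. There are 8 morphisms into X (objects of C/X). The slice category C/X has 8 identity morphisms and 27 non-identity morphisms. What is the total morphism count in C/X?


In the slice category C/X, objects are morphisms to X.
Identity morphisms: 8 (one per object of C/X).
Non-identity morphisms: 27.
Total = 8 + 27 = 35

35
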